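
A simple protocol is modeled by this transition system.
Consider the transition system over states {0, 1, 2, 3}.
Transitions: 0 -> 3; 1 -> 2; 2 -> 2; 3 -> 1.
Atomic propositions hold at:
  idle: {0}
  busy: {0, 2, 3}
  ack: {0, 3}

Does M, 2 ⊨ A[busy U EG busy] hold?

EG busy: greatest fixpoint, start Z0 = {0, 2, 3}, keep only states in Sat with some successor in Z. Z1 = {0, 2}; Z2 = {2}; fixed.
Sat(EG busy) = {2}
A[busy U EG busy]: least fixpoint, start Z0 = Sat(EG busy) = {2}, add states in Sat(busy) with every successor in Z. Already a fixed point.
Sat(A[busy U EG busy]) = {2}
2 ∈ Sat(A[busy U EG busy]) = {2}, so the formula holds at 2.

Yes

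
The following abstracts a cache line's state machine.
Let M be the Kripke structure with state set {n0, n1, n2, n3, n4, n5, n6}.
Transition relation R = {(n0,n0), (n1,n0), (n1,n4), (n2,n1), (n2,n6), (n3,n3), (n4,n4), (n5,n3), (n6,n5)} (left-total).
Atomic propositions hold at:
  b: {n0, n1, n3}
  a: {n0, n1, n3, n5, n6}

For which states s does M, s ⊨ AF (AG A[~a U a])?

Sat(~a) = {n2, n4}
A[~a U a]: least fixpoint, start Z0 = Sat(a) = {n0, n1, n3, n5, n6}, add states in Sat(~a) with every successor in Z. Z1 = {n0, n1, n2, n3, n5, n6}; fixed.
Sat(A[~a U a]) = {n0, n1, n2, n3, n5, n6}
AG A[~a U a]: greatest fixpoint, start Z0 = {n0, n1, n2, n3, n5, n6}, keep only states in Sat with every successor in Z. Z1 = {n0, n2, n3, n5, n6}; Z2 = {n0, n3, n5, n6}; fixed.
Sat(AG A[~a U a]) = {n0, n3, n5, n6}
AF (AG A[~a U a]): least fixpoint, start Z0 = {n0, n3, n5, n6}, add states with every successor in Z. Already a fixed point.
Sat(AF (AG A[~a U a])) = {n0, n3, n5, n6}

{n0, n3, n5, n6}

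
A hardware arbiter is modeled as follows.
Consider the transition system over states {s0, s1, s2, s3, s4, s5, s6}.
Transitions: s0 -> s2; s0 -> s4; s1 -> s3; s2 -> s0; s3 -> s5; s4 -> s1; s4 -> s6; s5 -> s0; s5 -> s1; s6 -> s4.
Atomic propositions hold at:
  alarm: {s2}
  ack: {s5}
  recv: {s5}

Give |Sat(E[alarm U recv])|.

E[alarm U recv]: least fixpoint, start Z0 = Sat(recv) = {s5}, add states in Sat(alarm) with some successor in Z. Already a fixed point.
Sat(E[alarm U recv]) = {s5}
|Sat(E[alarm U recv])| = |{s5}| = 1.

1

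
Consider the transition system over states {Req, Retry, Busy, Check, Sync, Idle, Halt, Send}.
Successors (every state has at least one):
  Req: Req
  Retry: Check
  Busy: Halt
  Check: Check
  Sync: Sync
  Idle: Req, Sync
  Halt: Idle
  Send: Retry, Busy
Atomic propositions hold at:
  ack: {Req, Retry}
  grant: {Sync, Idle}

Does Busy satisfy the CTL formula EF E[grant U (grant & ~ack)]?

Sat(~ack) = {Busy, Check, Sync, Idle, Halt, Send}
Sat(grant & ~ack) = {Sync, Idle}
E[grant U (grant & ~ack)]: least fixpoint, start Z0 = Sat((grant & ~ack)) = {Sync, Idle}, add states in Sat(grant) with some successor in Z. Already a fixed point.
Sat(E[grant U (grant & ~ack)]) = {Sync, Idle}
EF E[grant U (grant & ~ack)]: least fixpoint, start Z0 = {Sync, Idle}, add states with some successor in Z. Z1 = {Sync, Idle, Halt}; Z2 = {Busy, Sync, Idle, Halt}; Z3 = {Busy, Sync, Idle, Halt, Send}; fixed.
Sat(EF E[grant U (grant & ~ack)]) = {Busy, Sync, Idle, Halt, Send}
Busy ∈ Sat(EF E[grant U (grant & ~ack)]) = {Busy, Sync, Idle, Halt, Send}, so the formula holds at Busy.

Yes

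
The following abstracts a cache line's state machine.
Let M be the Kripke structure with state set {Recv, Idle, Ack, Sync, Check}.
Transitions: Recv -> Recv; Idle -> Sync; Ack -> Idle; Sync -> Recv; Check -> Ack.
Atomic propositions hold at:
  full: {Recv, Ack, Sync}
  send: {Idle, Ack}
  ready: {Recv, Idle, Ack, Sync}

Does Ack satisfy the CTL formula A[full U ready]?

A[full U ready]: least fixpoint, start Z0 = Sat(ready) = {Recv, Idle, Ack, Sync}, add states in Sat(full) with every successor in Z. Already a fixed point.
Sat(A[full U ready]) = {Recv, Idle, Ack, Sync}
Ack ∈ Sat(A[full U ready]) = {Recv, Idle, Ack, Sync}, so the formula holds at Ack.

Yes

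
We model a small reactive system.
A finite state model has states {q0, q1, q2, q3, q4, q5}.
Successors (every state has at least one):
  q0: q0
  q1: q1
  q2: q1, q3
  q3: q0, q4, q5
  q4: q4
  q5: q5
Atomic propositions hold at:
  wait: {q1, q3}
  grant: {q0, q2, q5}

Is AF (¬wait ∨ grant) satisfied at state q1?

No

Sat(¬wait) = {q0, q2, q4, q5}
Sat(¬wait ∨ grant) = {q0, q2, q4, q5}
AF (¬wait ∨ grant): least fixpoint, start Z0 = {q0, q2, q4, q5}, add states with every successor in Z. Z1 = {q0, q2, q3, q4, q5}; fixed.
Sat(AF (¬wait ∨ grant)) = {q0, q2, q3, q4, q5}
q1 ∉ Sat(AF (¬wait ∨ grant)) = {q0, q2, q3, q4, q5}, so the formula does not hold at q1.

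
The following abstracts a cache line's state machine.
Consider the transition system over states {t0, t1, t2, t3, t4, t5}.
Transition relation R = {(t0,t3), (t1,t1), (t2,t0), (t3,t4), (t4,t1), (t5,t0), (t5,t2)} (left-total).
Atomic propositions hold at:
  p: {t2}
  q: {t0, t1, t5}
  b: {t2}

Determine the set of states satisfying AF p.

AF p: least fixpoint, start Z0 = {t2}, add states with every successor in Z. Already a fixed point.
Sat(AF p) = {t2}

{t2}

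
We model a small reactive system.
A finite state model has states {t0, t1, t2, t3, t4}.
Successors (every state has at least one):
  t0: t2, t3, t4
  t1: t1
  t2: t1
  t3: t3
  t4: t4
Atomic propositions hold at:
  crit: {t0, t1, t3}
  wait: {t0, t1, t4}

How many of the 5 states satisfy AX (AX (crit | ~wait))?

Sat(~wait) = {t2, t3}
Sat(crit | ~wait) = {t0, t1, t2, t3}
Sat(AX (crit | ~wait)) = {s : every successor in {t0, t1, t2, t3}} = {t1, t2, t3}
Sat(AX (AX (crit | ~wait))) = {s : every successor in {t1, t2, t3}} = {t1, t2, t3}
|Sat(AX (AX (crit | ~wait)))| = |{t1, t2, t3}| = 3.

3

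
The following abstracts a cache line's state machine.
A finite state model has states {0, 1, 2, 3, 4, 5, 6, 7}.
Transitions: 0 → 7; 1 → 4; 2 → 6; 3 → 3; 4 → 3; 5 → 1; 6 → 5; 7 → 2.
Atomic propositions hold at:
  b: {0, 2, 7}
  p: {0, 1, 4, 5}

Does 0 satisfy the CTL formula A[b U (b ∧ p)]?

Sat(b ∧ p) = {0}
A[b U (b ∧ p)]: least fixpoint, start Z0 = Sat((b ∧ p)) = {0}, add states in Sat(b) with every successor in Z. Already a fixed point.
Sat(A[b U (b ∧ p)]) = {0}
0 ∈ Sat(A[b U (b ∧ p)]) = {0}, so the formula holds at 0.

Yes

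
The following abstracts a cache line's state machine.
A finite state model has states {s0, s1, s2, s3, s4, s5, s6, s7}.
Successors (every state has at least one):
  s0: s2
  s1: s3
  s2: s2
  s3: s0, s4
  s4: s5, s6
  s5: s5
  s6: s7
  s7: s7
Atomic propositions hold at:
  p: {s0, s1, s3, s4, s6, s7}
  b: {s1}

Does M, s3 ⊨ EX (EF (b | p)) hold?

Sat(b | p) = {s0, s1, s3, s4, s6, s7}
EF (b | p): least fixpoint, start Z0 = {s0, s1, s3, s4, s6, s7}, add states with some successor in Z. Already a fixed point.
Sat(EF (b | p)) = {s0, s1, s3, s4, s6, s7}
Sat(EX (EF (b | p))) = {s : some successor in {s0, s1, s3, s4, s6, s7}} = {s1, s3, s4, s6, s7}
s3 ∈ Sat(EX (EF (b | p))) = {s1, s3, s4, s6, s7}, so the formula holds at s3.

Yes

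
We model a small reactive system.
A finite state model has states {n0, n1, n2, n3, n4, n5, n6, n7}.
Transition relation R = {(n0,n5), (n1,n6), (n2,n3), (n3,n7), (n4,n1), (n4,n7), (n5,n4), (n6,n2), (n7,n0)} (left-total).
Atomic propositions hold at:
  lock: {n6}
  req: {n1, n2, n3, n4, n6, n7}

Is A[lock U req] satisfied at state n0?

No

A[lock U req]: least fixpoint, start Z0 = Sat(req) = {n1, n2, n3, n4, n6, n7}, add states in Sat(lock) with every successor in Z. Already a fixed point.
Sat(A[lock U req]) = {n1, n2, n3, n4, n6, n7}
n0 ∉ Sat(A[lock U req]) = {n1, n2, n3, n4, n6, n7}, so the formula does not hold at n0.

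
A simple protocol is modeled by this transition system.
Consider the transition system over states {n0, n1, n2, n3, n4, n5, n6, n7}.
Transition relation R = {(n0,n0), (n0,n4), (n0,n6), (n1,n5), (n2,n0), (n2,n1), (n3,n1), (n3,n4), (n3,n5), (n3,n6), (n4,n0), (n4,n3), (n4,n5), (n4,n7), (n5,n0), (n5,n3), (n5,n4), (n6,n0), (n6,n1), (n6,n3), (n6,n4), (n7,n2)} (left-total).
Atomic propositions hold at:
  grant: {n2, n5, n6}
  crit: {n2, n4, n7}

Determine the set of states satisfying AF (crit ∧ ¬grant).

{n4, n7}

Sat(¬grant) = {n0, n1, n3, n4, n7}
Sat(crit ∧ ¬grant) = {n4, n7}
AF (crit ∧ ¬grant): least fixpoint, start Z0 = {n4, n7}, add states with every successor in Z. Already a fixed point.
Sat(AF (crit ∧ ¬grant)) = {n4, n7}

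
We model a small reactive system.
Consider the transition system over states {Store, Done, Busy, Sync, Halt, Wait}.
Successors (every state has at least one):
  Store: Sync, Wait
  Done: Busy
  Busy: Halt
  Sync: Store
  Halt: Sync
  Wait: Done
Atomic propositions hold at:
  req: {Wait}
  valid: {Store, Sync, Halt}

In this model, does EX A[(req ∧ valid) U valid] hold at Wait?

Sat(req ∧ valid) = ∅
A[(req ∧ valid) U valid]: least fixpoint, start Z0 = Sat(valid) = {Store, Sync, Halt}, add states in Sat(req ∧ valid) with every successor in Z. Already a fixed point.
Sat(A[(req ∧ valid) U valid]) = {Store, Sync, Halt}
Sat(EX A[(req ∧ valid) U valid]) = {s : some successor in {Store, Sync, Halt}} = {Store, Busy, Sync, Halt}
Wait ∉ Sat(EX A[(req ∧ valid) U valid]) = {Store, Busy, Sync, Halt}, so the formula does not hold at Wait.

No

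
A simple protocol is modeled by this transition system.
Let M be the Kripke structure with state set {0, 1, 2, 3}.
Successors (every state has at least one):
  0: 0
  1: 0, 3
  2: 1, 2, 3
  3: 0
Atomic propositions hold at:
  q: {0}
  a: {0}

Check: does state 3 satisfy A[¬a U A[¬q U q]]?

Yes

Sat(¬a) = {1, 2, 3}
Sat(¬q) = {1, 2, 3}
A[¬q U q]: least fixpoint, start Z0 = Sat(q) = {0}, add states in Sat(¬q) with every successor in Z. Z1 = {0, 3}; Z2 = {0, 1, 3}; fixed.
Sat(A[¬q U q]) = {0, 1, 3}
A[¬a U A[¬q U q]]: least fixpoint, start Z0 = Sat(A[¬q U q]) = {0, 1, 3}, add states in Sat(¬a) with every successor in Z. Already a fixed point.
Sat(A[¬a U A[¬q U q]]) = {0, 1, 3}
3 ∈ Sat(A[¬a U A[¬q U q]]) = {0, 1, 3}, so the formula holds at 3.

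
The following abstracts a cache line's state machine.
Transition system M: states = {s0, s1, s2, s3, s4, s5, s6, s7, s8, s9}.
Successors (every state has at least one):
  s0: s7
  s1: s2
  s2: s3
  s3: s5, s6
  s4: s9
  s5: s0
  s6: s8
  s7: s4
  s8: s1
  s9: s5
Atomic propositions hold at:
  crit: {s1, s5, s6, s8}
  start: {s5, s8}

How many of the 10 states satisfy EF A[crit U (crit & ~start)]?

5

Sat(~start) = {s0, s1, s2, s3, s4, s6, s7, s9}
Sat(crit & ~start) = {s1, s6}
A[crit U (crit & ~start)]: least fixpoint, start Z0 = Sat((crit & ~start)) = {s1, s6}, add states in Sat(crit) with every successor in Z. Z1 = {s1, s6, s8}; fixed.
Sat(A[crit U (crit & ~start)]) = {s1, s6, s8}
EF A[crit U (crit & ~start)]: least fixpoint, start Z0 = {s1, s6, s8}, add states with some successor in Z. Z1 = {s1, s3, s6, s8}; Z2 = {s1, s2, s3, s6, s8}; fixed.
Sat(EF A[crit U (crit & ~start)]) = {s1, s2, s3, s6, s8}
|Sat(EF A[crit U (crit & ~start)])| = |{s1, s2, s3, s6, s8}| = 5.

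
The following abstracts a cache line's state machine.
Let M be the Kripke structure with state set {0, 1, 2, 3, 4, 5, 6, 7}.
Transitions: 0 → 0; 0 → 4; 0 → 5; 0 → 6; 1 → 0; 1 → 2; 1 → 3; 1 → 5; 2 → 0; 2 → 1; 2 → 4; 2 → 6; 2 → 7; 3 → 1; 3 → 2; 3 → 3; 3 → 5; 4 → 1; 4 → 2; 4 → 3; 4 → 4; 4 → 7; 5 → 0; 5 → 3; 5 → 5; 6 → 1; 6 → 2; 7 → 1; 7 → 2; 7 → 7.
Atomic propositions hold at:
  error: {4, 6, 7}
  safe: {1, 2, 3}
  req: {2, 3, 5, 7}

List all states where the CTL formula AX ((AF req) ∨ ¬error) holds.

{1, 3, 5, 6, 7}

AF req: least fixpoint, start Z0 = {2, 3, 5, 7}, add states with every successor in Z. Already a fixed point.
Sat(AF req) = {2, 3, 5, 7}
Sat(¬error) = {0, 1, 2, 3, 5}
Sat((AF req) ∨ ¬error) = {0, 1, 2, 3, 5, 7}
Sat(AX ((AF req) ∨ ¬error)) = {s : every successor in {0, 1, 2, 3, 5, 7}} = {1, 3, 5, 6, 7}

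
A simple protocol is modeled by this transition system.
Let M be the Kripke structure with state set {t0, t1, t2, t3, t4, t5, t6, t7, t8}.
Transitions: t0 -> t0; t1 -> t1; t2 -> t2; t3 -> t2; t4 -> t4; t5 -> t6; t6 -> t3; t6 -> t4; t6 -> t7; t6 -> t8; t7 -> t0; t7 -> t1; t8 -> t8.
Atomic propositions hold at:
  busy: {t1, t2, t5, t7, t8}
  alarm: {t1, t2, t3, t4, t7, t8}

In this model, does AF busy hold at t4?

AF busy: least fixpoint, start Z0 = {t1, t2, t5, t7, t8}, add states with every successor in Z. Z1 = {t1, t2, t3, t5, t7, t8}; fixed.
Sat(AF busy) = {t1, t2, t3, t5, t7, t8}
t4 ∉ Sat(AF busy) = {t1, t2, t3, t5, t7, t8}, so the formula does not hold at t4.

No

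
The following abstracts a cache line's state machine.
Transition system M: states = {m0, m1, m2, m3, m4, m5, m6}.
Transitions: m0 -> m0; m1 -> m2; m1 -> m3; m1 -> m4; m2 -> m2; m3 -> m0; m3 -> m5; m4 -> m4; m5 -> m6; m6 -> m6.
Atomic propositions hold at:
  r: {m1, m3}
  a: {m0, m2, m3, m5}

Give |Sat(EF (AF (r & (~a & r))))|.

Sat(~a) = {m1, m4, m6}
Sat(~a & r) = {m1}
Sat(r & (~a & r)) = {m1}
AF (r & (~a & r)): least fixpoint, start Z0 = {m1}, add states with every successor in Z. Already a fixed point.
Sat(AF (r & (~a & r))) = {m1}
EF (AF (r & (~a & r))): least fixpoint, start Z0 = {m1}, add states with some successor in Z. Already a fixed point.
Sat(EF (AF (r & (~a & r)))) = {m1}
|Sat(EF (AF (r & (~a & r))))| = |{m1}| = 1.

1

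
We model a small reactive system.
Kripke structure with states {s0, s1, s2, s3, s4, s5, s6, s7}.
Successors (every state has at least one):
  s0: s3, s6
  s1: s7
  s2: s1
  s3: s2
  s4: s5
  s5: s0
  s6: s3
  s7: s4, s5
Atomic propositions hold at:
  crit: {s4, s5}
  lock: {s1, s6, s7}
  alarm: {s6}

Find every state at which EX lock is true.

{s0, s1, s2}

Sat(EX lock) = {s : some successor in {s1, s6, s7}} = {s0, s1, s2}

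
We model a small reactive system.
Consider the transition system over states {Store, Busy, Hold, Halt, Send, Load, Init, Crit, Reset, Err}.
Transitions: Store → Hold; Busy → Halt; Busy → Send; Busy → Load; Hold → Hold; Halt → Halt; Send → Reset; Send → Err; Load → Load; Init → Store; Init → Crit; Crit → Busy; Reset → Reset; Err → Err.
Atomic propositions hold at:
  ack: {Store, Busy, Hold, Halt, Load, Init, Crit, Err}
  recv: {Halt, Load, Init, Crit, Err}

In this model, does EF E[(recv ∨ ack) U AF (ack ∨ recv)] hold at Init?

Sat(recv ∨ ack) = {Store, Busy, Hold, Halt, Load, Init, Crit, Err}
Sat(ack ∨ recv) = {Store, Busy, Hold, Halt, Load, Init, Crit, Err}
AF (ack ∨ recv): least fixpoint, start Z0 = {Store, Busy, Hold, Halt, Load, Init, Crit, Err}, add states with every successor in Z. Already a fixed point.
Sat(AF (ack ∨ recv)) = {Store, Busy, Hold, Halt, Load, Init, Crit, Err}
E[(recv ∨ ack) U AF (ack ∨ recv)]: least fixpoint, start Z0 = Sat(AF (ack ∨ recv)) = {Store, Busy, Hold, Halt, Load, Init, Crit, Err}, add states in Sat(recv ∨ ack) with some successor in Z. Already a fixed point.
Sat(E[(recv ∨ ack) U AF (ack ∨ recv)]) = {Store, Busy, Hold, Halt, Load, Init, Crit, Err}
EF E[(recv ∨ ack) U AF (ack ∨ recv)]: least fixpoint, start Z0 = {Store, Busy, Hold, Halt, Load, Init, Crit, Err}, add states with some successor in Z. Z1 = {Store, Busy, Hold, Halt, Send, Load, Init, Crit, Err}; fixed.
Sat(EF E[(recv ∨ ack) U AF (ack ∨ recv)]) = {Store, Busy, Hold, Halt, Send, Load, Init, Crit, Err}
Init ∈ Sat(EF E[(recv ∨ ack) U AF (ack ∨ recv)]) = {Store, Busy, Hold, Halt, Send, Load, Init, Crit, Err}, so the formula holds at Init.

Yes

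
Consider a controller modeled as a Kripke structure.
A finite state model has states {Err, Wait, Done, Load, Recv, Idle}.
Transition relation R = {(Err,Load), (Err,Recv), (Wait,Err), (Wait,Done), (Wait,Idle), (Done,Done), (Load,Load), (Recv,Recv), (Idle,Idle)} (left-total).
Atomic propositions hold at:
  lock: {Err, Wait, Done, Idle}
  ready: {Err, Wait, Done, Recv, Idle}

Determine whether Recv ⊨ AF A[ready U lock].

No

A[ready U lock]: least fixpoint, start Z0 = Sat(lock) = {Err, Wait, Done, Idle}, add states in Sat(ready) with every successor in Z. Already a fixed point.
Sat(A[ready U lock]) = {Err, Wait, Done, Idle}
AF A[ready U lock]: least fixpoint, start Z0 = {Err, Wait, Done, Idle}, add states with every successor in Z. Already a fixed point.
Sat(AF A[ready U lock]) = {Err, Wait, Done, Idle}
Recv ∉ Sat(AF A[ready U lock]) = {Err, Wait, Done, Idle}, so the formula does not hold at Recv.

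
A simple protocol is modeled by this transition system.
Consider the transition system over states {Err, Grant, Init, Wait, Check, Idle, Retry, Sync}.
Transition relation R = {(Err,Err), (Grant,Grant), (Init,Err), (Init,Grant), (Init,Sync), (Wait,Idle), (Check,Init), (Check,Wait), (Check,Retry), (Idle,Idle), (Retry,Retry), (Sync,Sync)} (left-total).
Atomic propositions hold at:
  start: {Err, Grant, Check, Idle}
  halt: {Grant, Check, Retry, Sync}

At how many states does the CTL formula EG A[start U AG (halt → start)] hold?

Sat(halt → start) = {Err, Grant, Init, Wait, Check, Idle}
AG (halt → start): greatest fixpoint, start Z0 = {Err, Grant, Init, Wait, Check, Idle}, keep only states in Sat with every successor in Z. Z1 = {Err, Grant, Wait, Idle}; fixed.
Sat(AG (halt → start)) = {Err, Grant, Wait, Idle}
A[start U AG (halt → start)]: least fixpoint, start Z0 = Sat(AG (halt → start)) = {Err, Grant, Wait, Idle}, add states in Sat(start) with every successor in Z. Already a fixed point.
Sat(A[start U AG (halt → start)]) = {Err, Grant, Wait, Idle}
EG A[start U AG (halt → start)]: greatest fixpoint, start Z0 = {Err, Grant, Wait, Idle}, keep only states in Sat with some successor in Z. Already a fixed point.
Sat(EG A[start U AG (halt → start)]) = {Err, Grant, Wait, Idle}
|Sat(EG A[start U AG (halt → start)])| = |{Err, Grant, Wait, Idle}| = 4.

4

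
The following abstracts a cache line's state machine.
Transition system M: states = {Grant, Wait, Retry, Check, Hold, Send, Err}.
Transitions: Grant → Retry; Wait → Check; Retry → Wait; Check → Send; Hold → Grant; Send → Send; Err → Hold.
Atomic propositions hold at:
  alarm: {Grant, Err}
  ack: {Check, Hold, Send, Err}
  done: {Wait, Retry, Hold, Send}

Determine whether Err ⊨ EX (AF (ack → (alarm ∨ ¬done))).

Yes

Sat(¬done) = {Grant, Check, Err}
Sat(alarm ∨ ¬done) = {Grant, Check, Err}
Sat(ack → (alarm ∨ ¬done)) = {Grant, Wait, Retry, Check, Err}
AF (ack → (alarm ∨ ¬done)): least fixpoint, start Z0 = {Grant, Wait, Retry, Check, Err}, add states with every successor in Z. Z1 = {Grant, Wait, Retry, Check, Hold, Err}; fixed.
Sat(AF (ack → (alarm ∨ ¬done))) = {Grant, Wait, Retry, Check, Hold, Err}
Sat(EX (AF (ack → (alarm ∨ ¬done)))) = {s : some successor in {Grant, Wait, Retry, Check, Hold, Err}} = {Grant, Wait, Retry, Hold, Err}
Err ∈ Sat(EX (AF (ack → (alarm ∨ ¬done)))) = {Grant, Wait, Retry, Hold, Err}, so the formula holds at Err.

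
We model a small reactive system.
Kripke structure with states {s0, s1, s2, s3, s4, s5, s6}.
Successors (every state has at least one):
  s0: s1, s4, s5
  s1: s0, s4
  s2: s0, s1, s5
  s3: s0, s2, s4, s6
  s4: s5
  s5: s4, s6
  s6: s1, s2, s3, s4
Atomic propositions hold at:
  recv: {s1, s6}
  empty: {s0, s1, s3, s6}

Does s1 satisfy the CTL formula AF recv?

AF recv: least fixpoint, start Z0 = {s1, s6}, add states with every successor in Z. Already a fixed point.
Sat(AF recv) = {s1, s6}
s1 ∈ Sat(AF recv) = {s1, s6}, so the formula holds at s1.

Yes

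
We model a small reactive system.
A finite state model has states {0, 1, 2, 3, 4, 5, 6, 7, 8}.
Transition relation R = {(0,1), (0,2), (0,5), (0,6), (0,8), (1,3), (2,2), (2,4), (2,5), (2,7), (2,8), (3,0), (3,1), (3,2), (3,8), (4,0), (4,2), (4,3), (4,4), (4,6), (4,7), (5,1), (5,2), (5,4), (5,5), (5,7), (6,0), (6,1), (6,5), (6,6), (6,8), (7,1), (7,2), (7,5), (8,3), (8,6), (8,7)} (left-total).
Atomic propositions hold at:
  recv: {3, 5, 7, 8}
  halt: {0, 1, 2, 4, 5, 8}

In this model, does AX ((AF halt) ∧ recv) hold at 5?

No

AF halt: least fixpoint, start Z0 = {0, 1, 2, 4, 5, 8}, add states with every successor in Z. Z1 = {0, 1, 2, 3, 4, 5, 7, 8}; fixed.
Sat(AF halt) = {0, 1, 2, 3, 4, 5, 7, 8}
Sat((AF halt) ∧ recv) = {3, 5, 7, 8}
Sat(AX ((AF halt) ∧ recv)) = {s : every successor in {3, 5, 7, 8}} = {1}
5 ∉ Sat(AX ((AF halt) ∧ recv)) = {1}, so the formula does not hold at 5.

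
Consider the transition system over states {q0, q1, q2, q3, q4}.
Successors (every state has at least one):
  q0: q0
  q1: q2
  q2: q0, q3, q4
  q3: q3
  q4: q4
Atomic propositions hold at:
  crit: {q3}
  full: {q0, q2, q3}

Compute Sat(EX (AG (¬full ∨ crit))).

{q2, q3, q4}

Sat(¬full) = {q1, q4}
Sat(¬full ∨ crit) = {q1, q3, q4}
AG (¬full ∨ crit): greatest fixpoint, start Z0 = {q1, q3, q4}, keep only states in Sat with every successor in Z. Z1 = {q3, q4}; fixed.
Sat(AG (¬full ∨ crit)) = {q3, q4}
Sat(EX (AG (¬full ∨ crit))) = {s : some successor in {q3, q4}} = {q2, q3, q4}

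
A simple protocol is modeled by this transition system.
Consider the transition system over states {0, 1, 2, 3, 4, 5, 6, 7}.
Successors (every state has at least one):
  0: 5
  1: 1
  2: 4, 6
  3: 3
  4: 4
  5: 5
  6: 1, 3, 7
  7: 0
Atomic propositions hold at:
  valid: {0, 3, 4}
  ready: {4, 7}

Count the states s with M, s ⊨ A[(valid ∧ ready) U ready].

Sat(valid ∧ ready) = {4}
A[(valid ∧ ready) U ready]: least fixpoint, start Z0 = Sat(ready) = {4, 7}, add states in Sat(valid ∧ ready) with every successor in Z. Already a fixed point.
Sat(A[(valid ∧ ready) U ready]) = {4, 7}
|Sat(A[(valid ∧ ready) U ready])| = |{4, 7}| = 2.

2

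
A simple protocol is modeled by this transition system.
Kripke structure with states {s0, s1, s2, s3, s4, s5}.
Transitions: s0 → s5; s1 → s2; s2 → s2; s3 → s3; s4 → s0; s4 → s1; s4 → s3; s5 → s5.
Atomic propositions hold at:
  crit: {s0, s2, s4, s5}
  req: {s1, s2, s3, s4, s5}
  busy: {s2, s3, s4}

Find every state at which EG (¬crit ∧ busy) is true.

{s3}

Sat(¬crit) = {s1, s3}
Sat(¬crit ∧ busy) = {s3}
EG (¬crit ∧ busy): greatest fixpoint, start Z0 = {s3}, keep only states in Sat with some successor in Z. Already a fixed point.
Sat(EG (¬crit ∧ busy)) = {s3}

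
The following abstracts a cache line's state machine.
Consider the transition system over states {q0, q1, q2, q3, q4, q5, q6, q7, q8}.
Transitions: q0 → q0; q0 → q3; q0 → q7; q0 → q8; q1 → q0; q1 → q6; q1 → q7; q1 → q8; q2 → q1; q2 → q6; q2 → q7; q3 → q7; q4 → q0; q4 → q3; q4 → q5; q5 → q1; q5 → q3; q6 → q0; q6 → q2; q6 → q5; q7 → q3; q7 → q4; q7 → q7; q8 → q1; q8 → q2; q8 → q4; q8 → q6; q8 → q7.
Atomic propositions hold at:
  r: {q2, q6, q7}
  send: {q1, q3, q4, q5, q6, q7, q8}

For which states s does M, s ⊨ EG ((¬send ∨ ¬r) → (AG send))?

{q7}

Sat(¬send) = {q0, q2}
Sat(¬r) = {q0, q1, q3, q4, q5, q8}
Sat(¬send ∨ ¬r) = {q0, q1, q2, q3, q4, q5, q8}
AG send: greatest fixpoint, start Z0 = {q1, q3, q4, q5, q6, q7, q8}, keep only states in Sat with every successor in Z. Z1 = {q3, q5, q7}; Z2 = {q3}; Z3 = ∅; fixed.
Sat(AG send) = ∅
Sat((¬send ∨ ¬r) → (AG send)) = {q6, q7}
EG ((¬send ∨ ¬r) → (AG send)): greatest fixpoint, start Z0 = {q6, q7}, keep only states in Sat with some successor in Z. Z1 = {q7}; fixed.
Sat(EG ((¬send ∨ ¬r) → (AG send))) = {q7}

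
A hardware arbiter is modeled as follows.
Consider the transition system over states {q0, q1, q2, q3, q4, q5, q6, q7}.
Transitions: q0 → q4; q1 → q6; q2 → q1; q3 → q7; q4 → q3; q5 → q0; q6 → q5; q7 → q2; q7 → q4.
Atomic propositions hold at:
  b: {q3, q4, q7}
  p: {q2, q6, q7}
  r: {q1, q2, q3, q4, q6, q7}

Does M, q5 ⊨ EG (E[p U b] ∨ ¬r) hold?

Yes

E[p U b]: least fixpoint, start Z0 = Sat(b) = {q3, q4, q7}, add states in Sat(p) with some successor in Z. Already a fixed point.
Sat(E[p U b]) = {q3, q4, q7}
Sat(¬r) = {q0, q5}
Sat(E[p U b] ∨ ¬r) = {q0, q3, q4, q5, q7}
EG (E[p U b] ∨ ¬r): greatest fixpoint, start Z0 = {q0, q3, q4, q5, q7}, keep only states in Sat with some successor in Z. Already a fixed point.
Sat(EG (E[p U b] ∨ ¬r)) = {q0, q3, q4, q5, q7}
q5 ∈ Sat(EG (E[p U b] ∨ ¬r)) = {q0, q3, q4, q5, q7}, so the formula holds at q5.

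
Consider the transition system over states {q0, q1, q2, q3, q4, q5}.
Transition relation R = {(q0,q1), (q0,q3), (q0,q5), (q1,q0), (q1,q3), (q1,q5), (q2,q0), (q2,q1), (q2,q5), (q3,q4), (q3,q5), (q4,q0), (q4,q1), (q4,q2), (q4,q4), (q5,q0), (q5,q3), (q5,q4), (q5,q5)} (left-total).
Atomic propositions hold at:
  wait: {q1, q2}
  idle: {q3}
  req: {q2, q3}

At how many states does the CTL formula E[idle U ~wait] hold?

Sat(~wait) = {q0, q3, q4, q5}
E[idle U ~wait]: least fixpoint, start Z0 = Sat(~wait) = {q0, q3, q4, q5}, add states in Sat(idle) with some successor in Z. Already a fixed point.
Sat(E[idle U ~wait]) = {q0, q3, q4, q5}
|Sat(E[idle U ~wait])| = |{q0, q3, q4, q5}| = 4.

4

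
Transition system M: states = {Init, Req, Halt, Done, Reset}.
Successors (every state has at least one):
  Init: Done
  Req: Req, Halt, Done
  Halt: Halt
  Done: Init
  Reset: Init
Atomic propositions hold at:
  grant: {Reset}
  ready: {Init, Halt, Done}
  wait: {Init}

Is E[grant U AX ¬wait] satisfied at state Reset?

Yes

Sat(¬wait) = {Req, Halt, Done, Reset}
Sat(AX ¬wait) = {s : every successor in {Req, Halt, Done, Reset}} = {Init, Req, Halt}
E[grant U AX ¬wait]: least fixpoint, start Z0 = Sat(AX ¬wait) = {Init, Req, Halt}, add states in Sat(grant) with some successor in Z. Z1 = {Init, Req, Halt, Reset}; fixed.
Sat(E[grant U AX ¬wait]) = {Init, Req, Halt, Reset}
Reset ∈ Sat(E[grant U AX ¬wait]) = {Init, Req, Halt, Reset}, so the formula holds at Reset.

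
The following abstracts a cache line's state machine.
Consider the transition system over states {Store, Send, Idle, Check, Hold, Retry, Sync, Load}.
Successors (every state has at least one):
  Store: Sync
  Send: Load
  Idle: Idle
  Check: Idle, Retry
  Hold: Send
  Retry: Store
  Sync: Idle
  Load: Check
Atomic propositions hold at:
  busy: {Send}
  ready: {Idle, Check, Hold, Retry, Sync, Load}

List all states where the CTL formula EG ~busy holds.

Sat(~busy) = {Store, Idle, Check, Hold, Retry, Sync, Load}
EG ~busy: greatest fixpoint, start Z0 = {Store, Idle, Check, Hold, Retry, Sync, Load}, keep only states in Sat with some successor in Z. Z1 = {Store, Idle, Check, Retry, Sync, Load}; fixed.
Sat(EG ~busy) = {Store, Idle, Check, Retry, Sync, Load}

{Store, Idle, Check, Retry, Sync, Load}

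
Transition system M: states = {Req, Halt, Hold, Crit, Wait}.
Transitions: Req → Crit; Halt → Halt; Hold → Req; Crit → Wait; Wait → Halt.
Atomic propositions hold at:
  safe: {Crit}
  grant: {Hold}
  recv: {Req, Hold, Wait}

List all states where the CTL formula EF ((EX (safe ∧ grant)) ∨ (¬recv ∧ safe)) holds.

{Req, Hold, Crit}

Sat(safe ∧ grant) = ∅
Sat(EX (safe ∧ grant)) = {s : some successor in ∅} = ∅
Sat(¬recv) = {Halt, Crit}
Sat(¬recv ∧ safe) = {Crit}
Sat((EX (safe ∧ grant)) ∨ (¬recv ∧ safe)) = {Crit}
EF ((EX (safe ∧ grant)) ∨ (¬recv ∧ safe)): least fixpoint, start Z0 = {Crit}, add states with some successor in Z. Z1 = {Req, Crit}; Z2 = {Req, Hold, Crit}; fixed.
Sat(EF ((EX (safe ∧ grant)) ∨ (¬recv ∧ safe))) = {Req, Hold, Crit}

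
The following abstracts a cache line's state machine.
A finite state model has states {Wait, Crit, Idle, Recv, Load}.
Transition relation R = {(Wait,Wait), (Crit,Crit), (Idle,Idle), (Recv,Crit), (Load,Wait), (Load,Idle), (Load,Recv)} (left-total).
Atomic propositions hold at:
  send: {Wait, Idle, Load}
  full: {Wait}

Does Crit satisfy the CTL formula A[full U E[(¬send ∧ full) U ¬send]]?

Sat(¬send) = {Crit, Recv}
Sat(¬send ∧ full) = ∅
E[(¬send ∧ full) U ¬send]: least fixpoint, start Z0 = Sat(¬send) = {Crit, Recv}, add states in Sat(¬send ∧ full) with some successor in Z. Already a fixed point.
Sat(E[(¬send ∧ full) U ¬send]) = {Crit, Recv}
A[full U E[(¬send ∧ full) U ¬send]]: least fixpoint, start Z0 = Sat(E[(¬send ∧ full) U ¬send]) = {Crit, Recv}, add states in Sat(full) with every successor in Z. Already a fixed point.
Sat(A[full U E[(¬send ∧ full) U ¬send]]) = {Crit, Recv}
Crit ∈ Sat(A[full U E[(¬send ∧ full) U ¬send]]) = {Crit, Recv}, so the formula holds at Crit.

Yes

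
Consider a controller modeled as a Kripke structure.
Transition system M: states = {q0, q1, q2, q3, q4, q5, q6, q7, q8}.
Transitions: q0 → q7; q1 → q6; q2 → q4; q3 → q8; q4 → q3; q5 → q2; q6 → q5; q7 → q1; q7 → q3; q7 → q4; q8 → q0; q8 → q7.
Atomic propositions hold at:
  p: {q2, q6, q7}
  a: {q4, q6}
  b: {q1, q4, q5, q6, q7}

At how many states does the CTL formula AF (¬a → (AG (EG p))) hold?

5

Sat(¬a) = {q0, q1, q2, q3, q5, q7, q8}
EG p: greatest fixpoint, start Z0 = {q2, q6, q7}, keep only states in Sat with some successor in Z. Z1 = ∅; fixed.
Sat(EG p) = ∅
AG (EG p): greatest fixpoint, start Z0 = ∅, keep only states in Sat with every successor in Z. Already a fixed point.
Sat(AG (EG p)) = ∅
Sat(¬a → (AG (EG p))) = {q4, q6}
AF (¬a → (AG (EG p))): least fixpoint, start Z0 = {q4, q6}, add states with every successor in Z. Z1 = {q1, q2, q4, q6}; Z2 = {q1, q2, q4, q5, q6}; fixed.
Sat(AF (¬a → (AG (EG p)))) = {q1, q2, q4, q5, q6}
|Sat(AF (¬a → (AG (EG p))))| = |{q1, q2, q4, q5, q6}| = 5.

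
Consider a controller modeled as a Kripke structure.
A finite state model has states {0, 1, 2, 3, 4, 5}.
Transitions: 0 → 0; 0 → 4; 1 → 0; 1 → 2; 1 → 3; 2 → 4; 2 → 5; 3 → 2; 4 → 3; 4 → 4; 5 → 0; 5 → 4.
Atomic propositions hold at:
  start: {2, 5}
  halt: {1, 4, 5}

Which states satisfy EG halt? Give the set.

EG halt: greatest fixpoint, start Z0 = {1, 4, 5}, keep only states in Sat with some successor in Z. Z1 = {4, 5}; fixed.
Sat(EG halt) = {4, 5}

{4, 5}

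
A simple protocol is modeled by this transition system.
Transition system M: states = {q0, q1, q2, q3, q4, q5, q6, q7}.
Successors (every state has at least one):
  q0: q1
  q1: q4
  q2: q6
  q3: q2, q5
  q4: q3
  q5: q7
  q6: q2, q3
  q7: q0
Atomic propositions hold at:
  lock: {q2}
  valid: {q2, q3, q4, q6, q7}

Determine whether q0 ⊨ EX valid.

No

Sat(EX valid) = {s : some successor in {q2, q3, q4, q6, q7}} = {q1, q2, q3, q4, q5, q6}
q0 ∉ Sat(EX valid) = {q1, q2, q3, q4, q5, q6}, so the formula does not hold at q0.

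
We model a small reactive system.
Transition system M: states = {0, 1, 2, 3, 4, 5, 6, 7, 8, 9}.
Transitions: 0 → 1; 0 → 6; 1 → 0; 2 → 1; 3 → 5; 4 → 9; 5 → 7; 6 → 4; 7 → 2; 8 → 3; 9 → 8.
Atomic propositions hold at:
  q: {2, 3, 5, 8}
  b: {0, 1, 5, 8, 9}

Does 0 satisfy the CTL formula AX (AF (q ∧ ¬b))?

Sat(¬b) = {2, 3, 4, 6, 7}
Sat(q ∧ ¬b) = {2, 3}
AF (q ∧ ¬b): least fixpoint, start Z0 = {2, 3}, add states with every successor in Z. Z1 = {2, 3, 7, 8}; Z2 = {2, 3, 5, 7, 8, 9}; Z3 = {2, 3, 4, 5, 7, 8, 9}; Z4 = {2, 3, 4, 5, 6, 7, 8, 9}; fixed.
Sat(AF (q ∧ ¬b)) = {2, 3, 4, 5, 6, 7, 8, 9}
Sat(AX (AF (q ∧ ¬b))) = {s : every successor in {2, 3, 4, 5, 6, 7, 8, 9}} = {3, 4, 5, 6, 7, 8, 9}
0 ∉ Sat(AX (AF (q ∧ ¬b))) = {3, 4, 5, 6, 7, 8, 9}, so the formula does not hold at 0.

No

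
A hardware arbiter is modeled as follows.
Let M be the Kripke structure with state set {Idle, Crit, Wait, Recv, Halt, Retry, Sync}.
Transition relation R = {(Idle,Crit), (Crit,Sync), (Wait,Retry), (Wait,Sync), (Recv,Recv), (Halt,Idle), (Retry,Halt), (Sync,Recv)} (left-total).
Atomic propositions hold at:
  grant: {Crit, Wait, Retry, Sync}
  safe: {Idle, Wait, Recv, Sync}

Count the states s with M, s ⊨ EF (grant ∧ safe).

6

Sat(grant ∧ safe) = {Wait, Sync}
EF (grant ∧ safe): least fixpoint, start Z0 = {Wait, Sync}, add states with some successor in Z. Z1 = {Crit, Wait, Sync}; Z2 = {Idle, Crit, Wait, Sync}; Z3 = {Idle, Crit, Wait, Halt, Sync}; Z4 = {Idle, Crit, Wait, Halt, Retry, Sync}; fixed.
Sat(EF (grant ∧ safe)) = {Idle, Crit, Wait, Halt, Retry, Sync}
|Sat(EF (grant ∧ safe))| = |{Idle, Crit, Wait, Halt, Retry, Sync}| = 6.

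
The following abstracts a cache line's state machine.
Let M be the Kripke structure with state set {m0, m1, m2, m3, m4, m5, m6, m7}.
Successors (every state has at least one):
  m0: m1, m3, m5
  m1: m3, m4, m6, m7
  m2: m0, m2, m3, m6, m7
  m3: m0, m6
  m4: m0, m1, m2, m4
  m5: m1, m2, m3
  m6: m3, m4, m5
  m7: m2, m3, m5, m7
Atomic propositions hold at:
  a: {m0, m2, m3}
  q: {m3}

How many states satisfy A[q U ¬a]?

5

Sat(¬a) = {m1, m4, m5, m6, m7}
A[q U ¬a]: least fixpoint, start Z0 = Sat(¬a) = {m1, m4, m5, m6, m7}, add states in Sat(q) with every successor in Z. Already a fixed point.
Sat(A[q U ¬a]) = {m1, m4, m5, m6, m7}
|Sat(A[q U ¬a])| = |{m1, m4, m5, m6, m7}| = 5.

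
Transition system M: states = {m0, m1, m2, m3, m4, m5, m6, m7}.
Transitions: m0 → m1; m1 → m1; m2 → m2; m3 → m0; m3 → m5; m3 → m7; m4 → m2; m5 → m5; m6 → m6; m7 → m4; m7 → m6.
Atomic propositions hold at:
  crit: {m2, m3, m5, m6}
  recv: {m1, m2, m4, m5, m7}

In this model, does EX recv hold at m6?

Sat(EX recv) = {s : some successor in {m1, m2, m4, m5, m7}} = {m0, m1, m2, m3, m4, m5, m7}
m6 ∉ Sat(EX recv) = {m0, m1, m2, m3, m4, m5, m7}, so the formula does not hold at m6.

No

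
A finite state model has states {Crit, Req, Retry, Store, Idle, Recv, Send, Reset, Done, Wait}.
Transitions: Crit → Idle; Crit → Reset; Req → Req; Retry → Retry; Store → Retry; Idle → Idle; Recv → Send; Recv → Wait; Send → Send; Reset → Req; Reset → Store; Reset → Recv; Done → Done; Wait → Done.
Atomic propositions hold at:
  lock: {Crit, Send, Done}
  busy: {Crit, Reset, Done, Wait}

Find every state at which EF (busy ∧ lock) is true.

Sat(busy ∧ lock) = {Crit, Done}
EF (busy ∧ lock): least fixpoint, start Z0 = {Crit, Done}, add states with some successor in Z. Z1 = {Crit, Done, Wait}; Z2 = {Crit, Recv, Done, Wait}; Z3 = {Crit, Recv, Reset, Done, Wait}; fixed.
Sat(EF (busy ∧ lock)) = {Crit, Recv, Reset, Done, Wait}

{Crit, Recv, Reset, Done, Wait}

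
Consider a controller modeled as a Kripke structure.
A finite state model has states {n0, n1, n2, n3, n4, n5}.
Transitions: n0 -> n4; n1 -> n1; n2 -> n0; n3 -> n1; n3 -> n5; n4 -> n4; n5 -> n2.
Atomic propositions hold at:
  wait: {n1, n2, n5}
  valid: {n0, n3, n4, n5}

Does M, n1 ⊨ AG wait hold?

Yes

AG wait: greatest fixpoint, start Z0 = {n1, n2, n5}, keep only states in Sat with every successor in Z. Z1 = {n1, n5}; Z2 = {n1}; fixed.
Sat(AG wait) = {n1}
n1 ∈ Sat(AG wait) = {n1}, so the formula holds at n1.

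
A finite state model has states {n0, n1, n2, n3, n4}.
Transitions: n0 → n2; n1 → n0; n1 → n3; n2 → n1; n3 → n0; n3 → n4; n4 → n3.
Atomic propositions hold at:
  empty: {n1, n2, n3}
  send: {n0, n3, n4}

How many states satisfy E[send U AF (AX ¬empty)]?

2

Sat(¬empty) = {n0, n4}
Sat(AX ¬empty) = {s : every successor in {n0, n4}} = {n3}
AF (AX ¬empty): least fixpoint, start Z0 = {n3}, add states with every successor in Z. Z1 = {n3, n4}; fixed.
Sat(AF (AX ¬empty)) = {n3, n4}
E[send U AF (AX ¬empty)]: least fixpoint, start Z0 = Sat(AF (AX ¬empty)) = {n3, n4}, add states in Sat(send) with some successor in Z. Already a fixed point.
Sat(E[send U AF (AX ¬empty)]) = {n3, n4}
|Sat(E[send U AF (AX ¬empty)])| = |{n3, n4}| = 2.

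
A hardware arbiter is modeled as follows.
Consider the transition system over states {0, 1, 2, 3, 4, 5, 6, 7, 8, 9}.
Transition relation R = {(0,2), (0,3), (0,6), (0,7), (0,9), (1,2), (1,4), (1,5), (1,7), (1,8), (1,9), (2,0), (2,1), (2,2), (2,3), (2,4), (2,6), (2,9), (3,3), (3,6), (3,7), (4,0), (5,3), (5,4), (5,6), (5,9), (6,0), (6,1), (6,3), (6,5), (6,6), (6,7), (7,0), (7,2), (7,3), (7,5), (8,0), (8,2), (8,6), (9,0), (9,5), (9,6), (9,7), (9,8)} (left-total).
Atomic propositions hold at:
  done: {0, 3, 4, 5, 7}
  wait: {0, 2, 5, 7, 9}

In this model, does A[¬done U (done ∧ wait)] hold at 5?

Yes

Sat(¬done) = {1, 2, 6, 8, 9}
Sat(done ∧ wait) = {0, 5, 7}
A[¬done U (done ∧ wait)]: least fixpoint, start Z0 = Sat((done ∧ wait)) = {0, 5, 7}, add states in Sat(¬done) with every successor in Z. Already a fixed point.
Sat(A[¬done U (done ∧ wait)]) = {0, 5, 7}
5 ∈ Sat(A[¬done U (done ∧ wait)]) = {0, 5, 7}, so the formula holds at 5.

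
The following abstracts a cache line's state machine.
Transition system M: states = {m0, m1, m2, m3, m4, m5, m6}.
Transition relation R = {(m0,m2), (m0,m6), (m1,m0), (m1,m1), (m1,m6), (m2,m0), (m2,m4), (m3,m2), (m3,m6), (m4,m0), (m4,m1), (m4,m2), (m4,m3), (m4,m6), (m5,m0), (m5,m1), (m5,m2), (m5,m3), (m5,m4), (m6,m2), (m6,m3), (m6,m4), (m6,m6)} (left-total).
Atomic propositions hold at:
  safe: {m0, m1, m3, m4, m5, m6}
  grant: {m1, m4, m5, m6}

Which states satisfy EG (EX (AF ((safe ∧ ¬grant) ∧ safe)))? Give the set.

Sat(¬grant) = {m0, m2, m3}
Sat(safe ∧ ¬grant) = {m0, m3}
Sat((safe ∧ ¬grant) ∧ safe) = {m0, m3}
AF ((safe ∧ ¬grant) ∧ safe): least fixpoint, start Z0 = {m0, m3}, add states with every successor in Z. Already a fixed point.
Sat(AF ((safe ∧ ¬grant) ∧ safe)) = {m0, m3}
Sat(EX (AF ((safe ∧ ¬grant) ∧ safe))) = {s : some successor in {m0, m3}} = {m1, m2, m4, m5, m6}
EG (EX (AF ((safe ∧ ¬grant) ∧ safe))): greatest fixpoint, start Z0 = {m1, m2, m4, m5, m6}, keep only states in Sat with some successor in Z. Already a fixed point.
Sat(EG (EX (AF ((safe ∧ ¬grant) ∧ safe)))) = {m1, m2, m4, m5, m6}

{m1, m2, m4, m5, m6}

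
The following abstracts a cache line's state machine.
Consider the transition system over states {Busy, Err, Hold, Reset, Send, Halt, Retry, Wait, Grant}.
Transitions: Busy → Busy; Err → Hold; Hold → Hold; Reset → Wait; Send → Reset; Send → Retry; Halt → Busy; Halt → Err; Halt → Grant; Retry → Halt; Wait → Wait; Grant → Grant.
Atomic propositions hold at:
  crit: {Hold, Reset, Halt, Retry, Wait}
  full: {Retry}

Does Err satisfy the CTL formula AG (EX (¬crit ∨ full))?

No

Sat(¬crit) = {Busy, Err, Send, Grant}
Sat(¬crit ∨ full) = {Busy, Err, Send, Retry, Grant}
Sat(EX (¬crit ∨ full)) = {s : some successor in {Busy, Err, Send, Retry, Grant}} = {Busy, Send, Halt, Grant}
AG (EX (¬crit ∨ full)): greatest fixpoint, start Z0 = {Busy, Send, Halt, Grant}, keep only states in Sat with every successor in Z. Z1 = {Busy, Grant}; fixed.
Sat(AG (EX (¬crit ∨ full))) = {Busy, Grant}
Err ∉ Sat(AG (EX (¬crit ∨ full))) = {Busy, Grant}, so the formula does not hold at Err.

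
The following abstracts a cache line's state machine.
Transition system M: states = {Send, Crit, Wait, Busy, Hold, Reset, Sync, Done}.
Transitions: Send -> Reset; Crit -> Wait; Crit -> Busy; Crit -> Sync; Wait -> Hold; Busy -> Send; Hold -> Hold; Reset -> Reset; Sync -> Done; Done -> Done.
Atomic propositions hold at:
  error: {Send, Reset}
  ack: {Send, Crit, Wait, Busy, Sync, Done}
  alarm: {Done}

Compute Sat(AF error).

{Send, Busy, Reset}

AF error: least fixpoint, start Z0 = {Send, Reset}, add states with every successor in Z. Z1 = {Send, Busy, Reset}; fixed.
Sat(AF error) = {Send, Busy, Reset}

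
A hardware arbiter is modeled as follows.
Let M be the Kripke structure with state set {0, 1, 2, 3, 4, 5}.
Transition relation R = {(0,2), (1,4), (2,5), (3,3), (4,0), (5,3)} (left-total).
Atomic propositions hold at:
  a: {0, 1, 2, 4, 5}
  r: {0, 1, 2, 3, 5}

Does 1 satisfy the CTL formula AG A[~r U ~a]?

Sat(~r) = {4}
Sat(~a) = {3}
A[~r U ~a]: least fixpoint, start Z0 = Sat(~a) = {3}, add states in Sat(~r) with every successor in Z. Already a fixed point.
Sat(A[~r U ~a]) = {3}
AG A[~r U ~a]: greatest fixpoint, start Z0 = {3}, keep only states in Sat with every successor in Z. Already a fixed point.
Sat(AG A[~r U ~a]) = {3}
1 ∉ Sat(AG A[~r U ~a]) = {3}, so the formula does not hold at 1.

No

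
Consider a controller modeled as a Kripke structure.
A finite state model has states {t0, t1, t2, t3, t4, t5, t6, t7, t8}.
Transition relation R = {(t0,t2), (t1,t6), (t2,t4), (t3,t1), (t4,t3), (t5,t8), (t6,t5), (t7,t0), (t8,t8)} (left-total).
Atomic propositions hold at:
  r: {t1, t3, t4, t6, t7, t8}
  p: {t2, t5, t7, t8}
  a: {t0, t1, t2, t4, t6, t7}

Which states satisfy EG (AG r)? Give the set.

AG r: greatest fixpoint, start Z0 = {t1, t3, t4, t6, t7, t8}, keep only states in Sat with every successor in Z. Z1 = {t1, t3, t4, t8}; Z2 = {t3, t4, t8}; Z3 = {t4, t8}; Z4 = {t8}; fixed.
Sat(AG r) = {t8}
EG (AG r): greatest fixpoint, start Z0 = {t8}, keep only states in Sat with some successor in Z. Already a fixed point.
Sat(EG (AG r)) = {t8}

{t8}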